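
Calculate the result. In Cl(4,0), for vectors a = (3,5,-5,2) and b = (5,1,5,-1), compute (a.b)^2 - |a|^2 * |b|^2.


a . b = 3*5 + 5*1 + (-5)*5 + 2*(-1)
= 15 + 5 + (-25) + (-2) = -7
|a|^2 = 3^2 + 5^2 + (-5)^2 + 2^2 = 63
|b|^2 = 5^2 + 1^2 + 5^2 + (-1)^2 = 52
(a.b)^2 = (-7)^2 = 49
|a|^2 * |b|^2 = 63 * 52 = 3276
Result = 49 - 3276 = -3227


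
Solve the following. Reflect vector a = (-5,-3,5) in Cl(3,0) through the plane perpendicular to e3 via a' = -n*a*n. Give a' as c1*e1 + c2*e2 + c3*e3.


Reflection formula: a' = -n*a*n, with n = e3 (unit vector, n^2 = 1).
For reflection through hyperplane perp to e3:
The component along e3 flips sign, others stay.
a = (-5, -3, 5)
a' = (-5, -3, -5)
a' = -5*e1 - 3*e2 - 5*e3


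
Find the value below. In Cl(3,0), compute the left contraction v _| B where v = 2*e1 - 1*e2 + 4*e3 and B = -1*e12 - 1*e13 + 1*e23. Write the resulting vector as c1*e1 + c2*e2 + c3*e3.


Left contraction v _| B = <vB>_1 (grade-1 part of the geometric product vB).
Using e1_|e12 = e2, e2_|e12 = -e1, e1_|e13 = e3, e3_|e13 = -e1, e2_|e23 = e3, e3_|e23 = -e2:
e1 coeff: -v2*b12 - v3*b13 = -(-1)*(-1) - (4)*(-1) = 3
e2 coeff: v1*b12 - v3*b23 = (2)*(-1) - (4)*(1) = -6
e3 coeff: v1*b13 + v2*b23 = (2)*(-1) + (-1)*(1) = -3
v _| B = 3*e1 - 6*e2 - 3*e3


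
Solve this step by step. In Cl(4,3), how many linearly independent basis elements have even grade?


Even subalgebra dimension = 2^(n-1)
n = 4 + 3 = 7
2^(7 - 1) = 2^6 = 64
Verification: sum of C(7,k) for even k = 1 + 21 + 35 + 7 = 64
Result = 64


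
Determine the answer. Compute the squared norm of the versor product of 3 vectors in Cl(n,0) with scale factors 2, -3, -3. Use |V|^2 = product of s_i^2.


Each vector v_i has |v_i|^2 = s_i^2
Squared scales: 2^2 = 4, (-3)^2 = 9, (-3)^2 = 9
|V|^2 = 4 * 9 * 9
= 324


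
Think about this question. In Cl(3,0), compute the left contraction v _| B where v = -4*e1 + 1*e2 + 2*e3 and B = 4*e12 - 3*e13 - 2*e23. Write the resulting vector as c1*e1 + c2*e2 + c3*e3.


Left contraction v _| B = <vB>_1 (grade-1 part of the geometric product vB).
Using e1_|e12 = e2, e2_|e12 = -e1, e1_|e13 = e3, e3_|e13 = -e1, e2_|e23 = e3, e3_|e23 = -e2:
e1 coeff: -v2*b12 - v3*b13 = -(1)*(4) - (2)*(-3) = 2
e2 coeff: v1*b12 - v3*b23 = (-4)*(4) - (2)*(-2) = -12
e3 coeff: v1*b13 + v2*b23 = (-4)*(-3) + (1)*(-2) = 10
v _| B = 2*e1 - 12*e2 + 10*e3


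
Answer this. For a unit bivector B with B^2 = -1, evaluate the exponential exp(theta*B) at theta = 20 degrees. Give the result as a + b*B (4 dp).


For a unit bivector B with B^2 = -1, the exponential series gives
e^(theta*B) = cos(theta) + sin(theta)*B (the GA analogue of Euler's formula).
theta = 20 degrees = 0.349066 rad
cos(20 deg) = 0.9397
sin(20 deg) = 0.3420
exp(theta*B) = 0.9397 + 0.3420*B


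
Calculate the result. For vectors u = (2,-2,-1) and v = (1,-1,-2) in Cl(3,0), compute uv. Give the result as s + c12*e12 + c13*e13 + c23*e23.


In Cl(3,0): e_i^2 = 1, e_ie_j = -e_je_i for i != j.
Scalar part = u . v = 2*1 + (-2)*(-1) + (-1)*(-2)
= 2 + 2 + 2 = 6
e12 coeff = 2*(-1) - (-2)*1 = -2 - (-2) = 0
e13 coeff = 2*(-2) - (-1)*1 = -4 - (-1) = -3
e23 coeff = (-2)*(-2) - (-1)*(-1) = 4 - 1 = 3
uv = 6 + 0*e12 - 3*e13 + 3*e23


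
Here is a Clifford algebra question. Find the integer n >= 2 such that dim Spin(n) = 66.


dim Spin(n) = dim so(n) = n(n-1)/2.
Solve n(n-1)/2 = 66, i.e. n^2 - n - 132 = 0.
Discriminant = 1 + 8*66 = 529
n = (1 + sqrt(529))/2 = (1 + 23)/2 = 12


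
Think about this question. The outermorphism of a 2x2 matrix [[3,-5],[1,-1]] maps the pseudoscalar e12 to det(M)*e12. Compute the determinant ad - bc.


The outermorphism of a linear map f sends e1^e2 to f(e1)^f(e2).
f(e1) = 3*e1 + 1*e2
f(e2) = -5*e1 - 1*e2
f(e1) ^ f(e2) = (3*e1 + 1*e2) ^ (-5*e1 - 1*e2)
= 3*(-1)*e12 + 1*(-5)*e21
= (-3 - (-5))*e12
= 2*e12
Coefficient = 2


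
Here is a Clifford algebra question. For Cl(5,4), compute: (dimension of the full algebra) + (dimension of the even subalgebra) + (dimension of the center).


n = 5 + 4 = 9
Total dim = 2^9 = 512
Even subalgebra dim = 2^8 = 256
n is odd, so center dim = 2
Sum = 512 + 256 + 2 = 770


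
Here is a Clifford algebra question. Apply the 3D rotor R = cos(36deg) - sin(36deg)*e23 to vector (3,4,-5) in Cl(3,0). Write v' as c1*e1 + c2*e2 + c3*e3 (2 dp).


Rotor R = cos(36deg) - sin(36deg)*e23
Rotation angle theta = 2 * 36 = 72 degrees in the e23 plane (e2 -> e3).
The component perpendicular to the plane (e1) is invariant: v'_1 = v1 = 3.00
cos(72deg) = 0.3090, sin(72deg) = 0.9511
v'_2 = v2*cos(theta) - v3*sin(theta) = 4*0.3090 - (-5)*0.9511 = 5.99
v'_3 = v2*sin(theta) + v3*cos(theta) = 4*0.9511 + (-5)*0.3090 = 2.26
v' = 3.00*e1 + 5.99*e2 + 2.26*e3


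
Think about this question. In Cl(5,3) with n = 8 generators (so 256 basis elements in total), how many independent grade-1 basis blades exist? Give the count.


Number of grade-k basis blades in Cl(p,q) with n = p + q is C(n, k).
n = 5 + 3 = 8
C(8, 1) = 8! / (1! * 7!)
= 40320 / (1 * 5040)
= 8


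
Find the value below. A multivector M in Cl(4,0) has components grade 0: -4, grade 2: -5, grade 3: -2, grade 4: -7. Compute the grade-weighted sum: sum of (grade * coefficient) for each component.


Grade-weighted sum = sum of grade_k * coefficient_k
0*(-4) = 0
2*(-5) = -10
3*(-2) = -6
4*(-7) = -28
Total = 0 + (-10) + (-6) + (-28) = -44


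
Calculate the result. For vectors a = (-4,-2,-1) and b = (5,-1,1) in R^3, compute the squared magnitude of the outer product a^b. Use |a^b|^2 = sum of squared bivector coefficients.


a wedge b = (a1*b2 - a2*b1)*e12 + (a1*b3 - a3*b1)*e13 + (a2*b3 - a3*b2)*e23
e12 coeff: (-4)*(-1) - (-2)*5 = 4 - (-10) = 14
e13 coeff: (-4)*1 - (-1)*5 = -4 - (-5) = 1
e23 coeff: (-2)*1 - (-1)*(-1) = -2 - 1 = -3
|a wedge b|^2 = 14^2 + 1^2 + (-3)^2
= 196 + 1 + 9
= 206


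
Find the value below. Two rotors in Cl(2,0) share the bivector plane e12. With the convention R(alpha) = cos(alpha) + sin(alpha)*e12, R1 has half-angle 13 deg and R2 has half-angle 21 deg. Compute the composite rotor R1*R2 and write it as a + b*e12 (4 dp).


Same-plane rotors commute and their half-angles add:
R1*R2 = cos(a1 + a2) + sin(a1 + a2)*e12.
a1 + a2 = 13 + 21 = 34 deg
cos(34 deg) = 0.8290
sin(34 deg) = 0.5592
R1*R2 = 0.8290 + 0.5592*e12


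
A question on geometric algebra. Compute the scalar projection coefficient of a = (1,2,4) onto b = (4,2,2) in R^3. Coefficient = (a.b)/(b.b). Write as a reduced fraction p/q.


Projection coefficient = (a . b) / (b . b)
a . b = 1*4 + 2*2 + 4*2
= 4 + 4 + 8 = 16
b . b = 4^2 + 2^2 + 2^2
= 16 + 4 + 4 = 24
Coefficient = 16/24
In lowest terms: 2/3


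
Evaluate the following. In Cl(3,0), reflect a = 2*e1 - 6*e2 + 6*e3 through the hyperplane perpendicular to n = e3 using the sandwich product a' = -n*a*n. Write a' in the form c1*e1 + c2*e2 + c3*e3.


Reflection formula: a' = -n*a*n, with n = e3 (unit vector, n^2 = 1).
For reflection through hyperplane perp to e3:
The component along e3 flips sign, others stay.
a = (2, -6, 6)
a' = (2, -6, -6)
a' = 2*e1 - 6*e2 - 6*e3


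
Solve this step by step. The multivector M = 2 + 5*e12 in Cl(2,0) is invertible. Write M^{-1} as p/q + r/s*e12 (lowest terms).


M = 2 + 5*e12, where e12^2 = -1.
Since M commutes with its reverse ~M = a - b*e12, M * ~M = a^2 - b^2*e12^2 = a^2 + b^2.
So M^{-1} = ~M / (a^2 + b^2) = (a - b*e12)/(a^2 + b^2).
a^2 + b^2 = 4 + 25 = 29
Scalar part = 2/29 = 2/29
Bivector coeff = -5/29 = -5/29
M^{-1} = 2/29 - 5/29*e12


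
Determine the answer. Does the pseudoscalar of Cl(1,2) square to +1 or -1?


The pseudoscalar I = e1...e_n (product of all n generators) of Cl(p,q) satisfies I^2 = (-1)^(q + n(n-1)/2).
p = 1, q = 2, n = p + q = 3
n(n-1)/2 = 3 * 2 / 2 = 3
Exponent = q + n(n-1)/2 = 2 + 3 = 5
I^2 = (-1)^5 = -1


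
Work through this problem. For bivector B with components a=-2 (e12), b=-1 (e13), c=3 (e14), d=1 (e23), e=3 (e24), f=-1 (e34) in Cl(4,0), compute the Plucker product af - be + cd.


Plucker relation: af - be + cd
a*f = (-2)*(-1) = 2
b*e = (-1)*3 = -3
c*d = 3*1 = 3
af - be + cd = 2 - (-3) + 3
= 8


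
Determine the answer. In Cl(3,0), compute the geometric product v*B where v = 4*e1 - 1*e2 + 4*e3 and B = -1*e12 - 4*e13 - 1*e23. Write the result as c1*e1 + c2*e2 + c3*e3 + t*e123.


vB has grade-1 (vector) and grade-3 (trivector) parts: vB = (v _| B) + (v ^ B).
Vector part <vB>_1:
  e1: -v2*b12 - v3*b13 = -(-1)*(-1) - (4)*(-4) = 15
  e2: v1*b12 - v3*b23 = (4)*(-1) - (4)*(-1) = 0
  e3: v1*b13 + v2*b23 = (4)*(-4) + (-1)*(-1) = -15
Trivector part <vB>_3:
  e123: v1*b23 - v2*b13 + v3*b12 = (4)*(-1) - (-1)*(-4) + (4)*(-1) = -12
vB = 15*e1 + 0*e2 - 15*e3 - 12*e123


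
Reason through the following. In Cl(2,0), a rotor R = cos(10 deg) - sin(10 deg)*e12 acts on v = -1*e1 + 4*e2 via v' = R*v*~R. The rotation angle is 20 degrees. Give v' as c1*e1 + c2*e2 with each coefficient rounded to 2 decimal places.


Rotor R = cos(10deg) - sin(10deg)*e12
Rotation angle theta = 2 * 10 = 20 degrees
v' = R*v*~R rotates v by theta.
cos(20deg) = 0.9397, sin(20deg) = 0.3420
v'_1 = -1*cos(20deg) - 4*sin(20deg)
= -1*0.9397 - 4*0.3420
= -2.31
v'_2 = -1*sin(20deg) + 4*cos(20deg)
= -1*0.3420 + 4*0.9397
= 3.42
v' = -2.31*e1 + 3.42*e2


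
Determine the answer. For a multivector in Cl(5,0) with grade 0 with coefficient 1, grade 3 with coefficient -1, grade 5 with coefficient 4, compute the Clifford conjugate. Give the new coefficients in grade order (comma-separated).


Clifford conjugate sign for grade k: (-1)^(k(k+1)/2)
Grade 0: (-1)^(0*1/2) = (-1)^0 = 1, coeff 1 -> 1
Grade 3: (-1)^(3*4/2) = (-1)^6 = 1, coeff -1 -> -1
Grade 5: (-1)^(5*6/2) = (-1)^15 = -1, coeff 4 -> -4
Conjugated coefficients: 1, -1, -4


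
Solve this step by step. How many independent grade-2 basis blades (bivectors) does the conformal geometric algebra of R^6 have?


The conformal model of R^6 uses Cl(7,1) with m = 6 + 2 = 8 generators.
Number of grade-2 blades = C(m, 2) = C(8, 2)
= 8*7/2 = 28


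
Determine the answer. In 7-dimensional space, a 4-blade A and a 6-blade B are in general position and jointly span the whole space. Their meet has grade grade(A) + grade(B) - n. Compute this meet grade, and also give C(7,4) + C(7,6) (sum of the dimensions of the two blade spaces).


Meet grade = grade(A) + grade(B) - n
= 4 + 6 - 7 = 3
C(7,4) = 35
C(7,6) = 7
dim_A + dim_B = 35 + 7 = 42


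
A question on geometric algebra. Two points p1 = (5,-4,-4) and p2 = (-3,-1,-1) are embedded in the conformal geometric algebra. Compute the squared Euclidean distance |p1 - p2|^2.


p1 - p2 = (8, -3, -3)
|p1 - p2|^2 = 8^2 + (-3)^2 + (-3)^2
= 64 + 9 + 9
= 82


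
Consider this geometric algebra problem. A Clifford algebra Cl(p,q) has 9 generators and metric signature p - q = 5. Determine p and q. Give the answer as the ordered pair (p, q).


We need p + q = 9 and p - q = 5.
Adding: 2p = 9 + 5 = 14, so p = 7.
Then q = 9 - 7 = 2.
(p, q) = (7, 2)


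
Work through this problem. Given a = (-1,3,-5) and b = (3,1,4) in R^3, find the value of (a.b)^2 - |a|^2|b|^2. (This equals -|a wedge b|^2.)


a . b = (-1)*3 + 3*1 + (-5)*4
= -3 + 3 + (-20) = -20
|a|^2 = (-1)^2 + 3^2 + (-5)^2 = 35
|b|^2 = 3^2 + 1^2 + 4^2 = 26
(a.b)^2 = (-20)^2 = 400
|a|^2 * |b|^2 = 35 * 26 = 910
Result = 400 - 910 = -510


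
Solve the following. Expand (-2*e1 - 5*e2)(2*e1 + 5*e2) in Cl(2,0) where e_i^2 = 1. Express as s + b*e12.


Expand: (-2*e1 - 5*e2)(2*e1 + 5*e2)
= (-2)*2*e1e1 + (-2)*5*e1e2 + (-5)*2*e2e1 + (-5)*5*e2e2
Using e1^2 = e2^2 = 1, e2e1 = -e1e2:
Scalar part s = (-2)*2 + (-5)*5 = -4 + (-25) = -29
Bivector part b = (-2)*5 - (-5)*2 = -10 - (-10) = 0
uv = -29 + 0*e12


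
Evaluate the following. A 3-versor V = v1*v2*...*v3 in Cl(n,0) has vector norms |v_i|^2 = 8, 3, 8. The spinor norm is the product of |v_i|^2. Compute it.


Spinor norm N(V) = |v1|^2 * |v2|^2 * ... * |v3|^2
= 8 * 3 * 8
Running product: 8, 24, 192
N(V) = 192


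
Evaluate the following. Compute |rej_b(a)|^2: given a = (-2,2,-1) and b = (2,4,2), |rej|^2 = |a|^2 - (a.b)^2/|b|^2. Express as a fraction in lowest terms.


|a|^2 = (-2)^2 + 2^2 + (-1)^2 = 9
|b|^2 = 2^2 + 4^2 + 2^2 = 24
a . b = (-2)*2 + 2*4 + (-1)*2 = 2
(a.b)^2 = 2^2 = 4
|rej|^2 = 9 - 4/24
= (216 - 4)/24
= 212/24
In lowest terms: 53/6


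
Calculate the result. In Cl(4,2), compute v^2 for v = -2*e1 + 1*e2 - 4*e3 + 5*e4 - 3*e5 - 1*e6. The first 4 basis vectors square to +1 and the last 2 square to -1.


v^2 = sum of c_i^2 * e_i^2
Positive signature terms (e_i^2 = +1): (-2)^2 + 1^2 + (-4)^2 + 5^2 = 46
Negative signature terms (e_j^2 = -1): (-3)^2 + (-1)^2 = 10
v^2 = 46 - 10 = 36


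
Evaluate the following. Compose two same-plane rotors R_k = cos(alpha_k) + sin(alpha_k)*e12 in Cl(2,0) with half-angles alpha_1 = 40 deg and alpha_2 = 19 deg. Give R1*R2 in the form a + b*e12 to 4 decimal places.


Same-plane rotors commute and their half-angles add:
R1*R2 = cos(a1 + a2) + sin(a1 + a2)*e12.
a1 + a2 = 40 + 19 = 59 deg
cos(59 deg) = 0.5150
sin(59 deg) = 0.8572
R1*R2 = 0.5150 + 0.8572*e12


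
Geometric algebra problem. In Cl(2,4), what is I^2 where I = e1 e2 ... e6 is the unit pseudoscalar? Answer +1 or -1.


The pseudoscalar I = e1...e_n (product of all n generators) of Cl(p,q) satisfies I^2 = (-1)^(q + n(n-1)/2).
p = 2, q = 4, n = p + q = 6
n(n-1)/2 = 6 * 5 / 2 = 15
Exponent = q + n(n-1)/2 = 4 + 15 = 19
I^2 = (-1)^19 = -1


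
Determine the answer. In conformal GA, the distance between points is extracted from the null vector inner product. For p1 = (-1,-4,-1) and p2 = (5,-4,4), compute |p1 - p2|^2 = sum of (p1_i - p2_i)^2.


p1 - p2 = (-6, 0, -5)
|p1 - p2|^2 = (-6)^2 + 0^2 + (-5)^2
= 36 + 0 + 25
= 61


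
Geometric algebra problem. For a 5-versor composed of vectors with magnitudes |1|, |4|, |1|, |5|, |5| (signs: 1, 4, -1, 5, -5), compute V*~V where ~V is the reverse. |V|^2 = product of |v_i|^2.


Each vector v_i has |v_i|^2 = s_i^2
Squared scales: 1^2 = 1, 4^2 = 16, (-1)^2 = 1, 5^2 = 25, (-5)^2 = 25
|V|^2 = 1 * 16 * 1 * 25 * 25
= 10000


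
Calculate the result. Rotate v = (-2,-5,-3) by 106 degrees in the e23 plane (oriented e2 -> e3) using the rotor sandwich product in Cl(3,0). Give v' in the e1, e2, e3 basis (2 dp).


Rotor R = cos(53deg) - sin(53deg)*e23
Rotation angle theta = 2 * 53 = 106 degrees in the e23 plane (e2 -> e3).
The component perpendicular to the plane (e1) is invariant: v'_1 = v1 = -2.00
cos(106deg) = -0.2756, sin(106deg) = 0.9613
v'_2 = v2*cos(theta) - v3*sin(theta) = -5*(-0.2756) - (-3)*0.9613 = 4.26
v'_3 = v2*sin(theta) + v3*cos(theta) = -5*0.9613 + (-3)*(-0.2756) = -3.98
v' = -2.00*e1 + 4.26*e2 - 3.98*e3


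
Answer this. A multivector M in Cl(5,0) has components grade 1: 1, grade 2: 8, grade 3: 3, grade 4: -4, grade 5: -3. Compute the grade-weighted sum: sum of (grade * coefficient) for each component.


Grade-weighted sum = sum of grade_k * coefficient_k
1*1 = 1
2*8 = 16
3*3 = 9
4*(-4) = -16
5*(-3) = -15
Total = 1 + 16 + 9 + (-16) + (-15) = -5


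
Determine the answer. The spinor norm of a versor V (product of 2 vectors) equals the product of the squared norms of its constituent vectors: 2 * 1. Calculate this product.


Spinor norm N(V) = |v1|^2 * |v2|^2 * ... * |v2|^2
= 2 * 1
Running product: 2, 2
N(V) = 2


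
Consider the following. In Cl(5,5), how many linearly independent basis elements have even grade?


Even subalgebra dimension = 2^(n-1)
n = 5 + 5 = 10
2^(10 - 1) = 2^9 = 512
Verification: sum of C(10,k) for even k = 1 + 45 + 210 + 210 + 45 + 1 = 512
Result = 512


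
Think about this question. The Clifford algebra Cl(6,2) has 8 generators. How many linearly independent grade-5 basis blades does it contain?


Number of grade-k basis blades in Cl(p,q) with n = p + q is C(n, k).
n = 6 + 2 = 8
C(8, 5) = 8! / (5! * 3!)
= 40320 / (120 * 6)
= 56


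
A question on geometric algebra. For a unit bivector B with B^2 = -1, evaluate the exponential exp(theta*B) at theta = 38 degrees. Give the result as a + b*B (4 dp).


For a unit bivector B with B^2 = -1, the exponential series gives
e^(theta*B) = cos(theta) + sin(theta)*B (the GA analogue of Euler's formula).
theta = 38 degrees = 0.663225 rad
cos(38 deg) = 0.7880
sin(38 deg) = 0.6157
exp(theta*B) = 0.7880 + 0.6157*B


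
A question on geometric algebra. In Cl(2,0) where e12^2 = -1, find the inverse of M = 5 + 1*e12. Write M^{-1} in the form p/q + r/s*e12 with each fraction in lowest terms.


M = 5 + 1*e12, where e12^2 = -1.
Since M commutes with its reverse ~M = a - b*e12, M * ~M = a^2 - b^2*e12^2 = a^2 + b^2.
So M^{-1} = ~M / (a^2 + b^2) = (a - b*e12)/(a^2 + b^2).
a^2 + b^2 = 25 + 1 = 26
Scalar part = 5/26 = 5/26
Bivector coeff = -1/26 = -1/26
M^{-1} = 5/26 - 1/26*e12


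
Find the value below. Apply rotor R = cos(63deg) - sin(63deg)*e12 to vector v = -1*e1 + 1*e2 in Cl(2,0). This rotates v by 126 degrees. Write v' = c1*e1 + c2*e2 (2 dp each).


Rotor R = cos(63deg) - sin(63deg)*e12
Rotation angle theta = 2 * 63 = 126 degrees
v' = R*v*~R rotates v by theta.
cos(126deg) = -0.5878, sin(126deg) = 0.8090
v'_1 = -1*cos(126deg) - 1*sin(126deg)
= -1*(-0.5878) - 1*0.8090
= -0.22
v'_2 = -1*sin(126deg) + 1*cos(126deg)
= -1*0.8090 + 1*(-0.5878)
= -1.40
v' = -0.22*e1 - 1.40*e2


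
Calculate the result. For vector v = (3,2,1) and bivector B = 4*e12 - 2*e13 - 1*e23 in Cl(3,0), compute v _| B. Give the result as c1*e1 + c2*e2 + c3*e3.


Left contraction v _| B = <vB>_1 (grade-1 part of the geometric product vB).
Using e1_|e12 = e2, e2_|e12 = -e1, e1_|e13 = e3, e3_|e13 = -e1, e2_|e23 = e3, e3_|e23 = -e2:
e1 coeff: -v2*b12 - v3*b13 = -(2)*(4) - (1)*(-2) = -6
e2 coeff: v1*b12 - v3*b23 = (3)*(4) - (1)*(-1) = 13
e3 coeff: v1*b13 + v2*b23 = (3)*(-2) + (2)*(-1) = -8
v _| B = -6*e1 + 13*e2 - 8*e3


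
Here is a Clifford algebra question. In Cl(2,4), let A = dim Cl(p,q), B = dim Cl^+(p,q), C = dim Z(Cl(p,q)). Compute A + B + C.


n = 2 + 4 = 6
Total dim = 2^6 = 64
Even subalgebra dim = 2^5 = 32
n is even, so center dim = 1
Sum = 64 + 32 + 1 = 97


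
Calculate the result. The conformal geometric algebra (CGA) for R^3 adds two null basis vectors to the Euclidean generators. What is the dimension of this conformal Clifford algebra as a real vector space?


The conformal model of R^3 uses Cl(4,1): the 3 Euclidean generators plus two extra orthogonal generators e+ (e+^2 = +1) and e- (e-^2 = -1), from which the null vectors e0, einf are built.
Number of generators m = 3 + 2 = 5.
dim Cl(p,q) = 2^m = 2^5 = 32


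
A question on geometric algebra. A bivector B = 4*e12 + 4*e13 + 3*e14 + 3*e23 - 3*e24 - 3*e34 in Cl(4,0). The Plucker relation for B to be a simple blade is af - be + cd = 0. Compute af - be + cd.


Plucker relation: af - be + cd
a*f = 4*(-3) = -12
b*e = 4*(-3) = -12
c*d = 3*3 = 9
af - be + cd = -12 - (-12) + 9
= 9


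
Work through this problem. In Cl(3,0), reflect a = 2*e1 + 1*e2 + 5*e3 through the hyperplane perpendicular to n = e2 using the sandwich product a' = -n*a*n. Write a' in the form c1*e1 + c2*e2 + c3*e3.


Reflection formula: a' = -n*a*n, with n = e2 (unit vector, n^2 = 1).
For reflection through hyperplane perp to e2:
The component along e2 flips sign, others stay.
a = (2, 1, 5)
a' = (2, -1, 5)
a' = 2*e1 - 1*e2 + 5*e3


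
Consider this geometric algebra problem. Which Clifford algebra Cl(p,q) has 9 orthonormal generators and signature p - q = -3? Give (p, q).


We need p + q = 9 and p - q = -3.
Adding: 2p = 9 + (-3) = 6, so p = 3.
Then q = 9 - 3 = 6.
(p, q) = (3, 6)


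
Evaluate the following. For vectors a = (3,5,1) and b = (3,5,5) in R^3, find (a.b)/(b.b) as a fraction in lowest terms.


Projection coefficient = (a . b) / (b . b)
a . b = 3*3 + 5*5 + 1*5
= 9 + 25 + 5 = 39
b . b = 3^2 + 5^2 + 5^2
= 9 + 25 + 25 = 59
Coefficient = 39/59
In lowest terms: 39/59


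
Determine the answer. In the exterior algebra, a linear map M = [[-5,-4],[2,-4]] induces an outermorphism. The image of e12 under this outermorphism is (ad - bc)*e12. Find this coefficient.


The outermorphism of a linear map f sends e1^e2 to f(e1)^f(e2).
f(e1) = -5*e1 + 2*e2
f(e2) = -4*e1 - 4*e2
f(e1) ^ f(e2) = (-5*e1 + 2*e2) ^ (-4*e1 - 4*e2)
= (-5)*(-4)*e12 + 2*(-4)*e21
= (20 - (-8))*e12
= 28*e12
Coefficient = 28


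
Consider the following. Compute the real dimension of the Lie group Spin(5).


Spin(n) double-covers SO(n); both have Lie algebra so(n) of dimension n(n-1)/2.
n = 5
n(n-1) = 5 * 4 = 20
dim Spin(5) = 20/2 = 10


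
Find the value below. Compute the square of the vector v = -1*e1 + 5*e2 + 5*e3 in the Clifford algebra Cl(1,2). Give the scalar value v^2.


v^2 = sum of c_i^2 * e_i^2
Positive signature terms (e_i^2 = +1): (-1)^2 = 1
Negative signature terms (e_j^2 = -1): 5^2 + 5^2 = 50
v^2 = 1 - 50 = -49


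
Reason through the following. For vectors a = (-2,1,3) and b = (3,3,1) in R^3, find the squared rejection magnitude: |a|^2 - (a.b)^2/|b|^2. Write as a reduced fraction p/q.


|a|^2 = (-2)^2 + 1^2 + 3^2 = 14
|b|^2 = 3^2 + 3^2 + 1^2 = 19
a . b = (-2)*3 + 1*3 + 3*1 = 0
(a.b)^2 = 0^2 = 0
|rej|^2 = 14 - 0/19
= (266 - 0)/19
= 266/19
In lowest terms: 14/1


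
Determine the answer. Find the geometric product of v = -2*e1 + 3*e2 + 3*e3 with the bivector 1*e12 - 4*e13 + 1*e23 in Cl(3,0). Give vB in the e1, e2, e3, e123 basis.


vB has grade-1 (vector) and grade-3 (trivector) parts: vB = (v _| B) + (v ^ B).
Vector part <vB>_1:
  e1: -v2*b12 - v3*b13 = -(3)*(1) - (3)*(-4) = 9
  e2: v1*b12 - v3*b23 = (-2)*(1) - (3)*(1) = -5
  e3: v1*b13 + v2*b23 = (-2)*(-4) + (3)*(1) = 11
Trivector part <vB>_3:
  e123: v1*b23 - v2*b13 + v3*b12 = (-2)*(1) - (3)*(-4) + (3)*(1) = 13
vB = 9*e1 - 5*e2 + 11*e3 + 13*e123


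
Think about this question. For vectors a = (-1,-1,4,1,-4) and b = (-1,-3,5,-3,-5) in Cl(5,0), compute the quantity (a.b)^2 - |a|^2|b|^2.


a . b = (-1)*(-1) + (-1)*(-3) + 4*5 + 1*(-3) + (-4)*(-5)
= 1 + 3 + 20 + (-3) + 20 = 41
|a|^2 = (-1)^2 + (-1)^2 + 4^2 + 1^2 + (-4)^2 = 35
|b|^2 = (-1)^2 + (-3)^2 + 5^2 + (-3)^2 + (-5)^2 = 69
(a.b)^2 = 41^2 = 1681
|a|^2 * |b|^2 = 35 * 69 = 2415
Result = 1681 - 2415 = -734


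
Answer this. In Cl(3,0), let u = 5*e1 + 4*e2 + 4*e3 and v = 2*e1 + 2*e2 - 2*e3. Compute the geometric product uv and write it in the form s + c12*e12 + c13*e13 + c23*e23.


In Cl(3,0): e_i^2 = 1, e_ie_j = -e_je_i for i != j.
Scalar part = u . v = 5*2 + 4*2 + 4*(-2)
= 10 + 8 + (-8) = 10
e12 coeff = 5*2 - 4*2 = 10 - 8 = 2
e13 coeff = 5*(-2) - 4*2 = -10 - 8 = -18
e23 coeff = 4*(-2) - 4*2 = -8 - 8 = -16
uv = 10 + 2*e12 - 18*e13 - 16*e23


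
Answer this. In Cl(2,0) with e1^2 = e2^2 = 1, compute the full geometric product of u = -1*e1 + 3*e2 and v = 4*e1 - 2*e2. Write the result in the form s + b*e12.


Expand: (-1*e1 + 3*e2)(4*e1 - 2*e2)
= (-1)*4*e1e1 + (-1)*(-2)*e1e2 + 3*4*e2e1 + 3*(-2)*e2e2
Using e1^2 = e2^2 = 1, e2e1 = -e1e2:
Scalar part s = (-1)*4 + 3*(-2) = -4 + (-6) = -10
Bivector part b = (-1)*(-2) - 3*4 = 2 - 12 = -10
uv = -10 - 10*e12


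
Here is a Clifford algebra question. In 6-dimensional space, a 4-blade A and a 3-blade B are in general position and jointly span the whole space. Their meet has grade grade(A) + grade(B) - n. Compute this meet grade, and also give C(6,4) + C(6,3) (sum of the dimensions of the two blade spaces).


Meet grade = grade(A) + grade(B) - n
= 4 + 3 - 6 = 1
C(6,4) = 15
C(6,3) = 20
dim_A + dim_B = 15 + 20 = 35


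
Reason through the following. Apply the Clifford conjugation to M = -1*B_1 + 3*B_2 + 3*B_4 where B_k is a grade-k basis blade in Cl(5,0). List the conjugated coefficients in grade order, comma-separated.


Clifford conjugate sign for grade k: (-1)^(k(k+1)/2)
Grade 1: (-1)^(1*2/2) = (-1)^1 = -1, coeff -1 -> 1
Grade 2: (-1)^(2*3/2) = (-1)^3 = -1, coeff 3 -> -3
Grade 4: (-1)^(4*5/2) = (-1)^10 = 1, coeff 3 -> 3
Conjugated coefficients: 1, -3, 3


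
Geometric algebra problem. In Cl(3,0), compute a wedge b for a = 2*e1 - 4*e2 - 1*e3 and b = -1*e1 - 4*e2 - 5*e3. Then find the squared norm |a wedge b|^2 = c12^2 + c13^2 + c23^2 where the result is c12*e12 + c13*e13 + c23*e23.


a wedge b = (a1*b2 - a2*b1)*e12 + (a1*b3 - a3*b1)*e13 + (a2*b3 - a3*b2)*e23
e12 coeff: 2*(-4) - (-4)*(-1) = -8 - 4 = -12
e13 coeff: 2*(-5) - (-1)*(-1) = -10 - 1 = -11
e23 coeff: (-4)*(-5) - (-1)*(-4) = 20 - 4 = 16
|a wedge b|^2 = (-12)^2 + (-11)^2 + 16^2
= 144 + 121 + 256
= 521


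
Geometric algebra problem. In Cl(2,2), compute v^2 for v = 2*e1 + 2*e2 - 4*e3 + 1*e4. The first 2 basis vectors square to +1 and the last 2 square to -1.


v^2 = sum of c_i^2 * e_i^2
Positive signature terms (e_i^2 = +1): 2^2 + 2^2 = 8
Negative signature terms (e_j^2 = -1): (-4)^2 + 1^2 = 17
v^2 = 8 - 17 = -9


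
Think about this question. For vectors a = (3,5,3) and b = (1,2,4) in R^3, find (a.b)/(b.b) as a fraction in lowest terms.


Projection coefficient = (a . b) / (b . b)
a . b = 3*1 + 5*2 + 3*4
= 3 + 10 + 12 = 25
b . b = 1^2 + 2^2 + 4^2
= 1 + 4 + 16 = 21
Coefficient = 25/21
In lowest terms: 25/21


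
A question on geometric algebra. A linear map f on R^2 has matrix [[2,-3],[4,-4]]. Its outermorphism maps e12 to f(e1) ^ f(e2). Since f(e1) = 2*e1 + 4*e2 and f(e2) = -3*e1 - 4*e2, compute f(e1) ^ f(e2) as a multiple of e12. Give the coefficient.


The outermorphism of a linear map f sends e1^e2 to f(e1)^f(e2).
f(e1) = 2*e1 + 4*e2
f(e2) = -3*e1 - 4*e2
f(e1) ^ f(e2) = (2*e1 + 4*e2) ^ (-3*e1 - 4*e2)
= 2*(-4)*e12 + 4*(-3)*e21
= (-8 - (-12))*e12
= 4*e12
Coefficient = 4


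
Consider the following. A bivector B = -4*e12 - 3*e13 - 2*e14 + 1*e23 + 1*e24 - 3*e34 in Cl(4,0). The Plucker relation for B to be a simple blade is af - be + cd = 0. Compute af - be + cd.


Plucker relation: af - be + cd
a*f = (-4)*(-3) = 12
b*e = (-3)*1 = -3
c*d = (-2)*1 = -2
af - be + cd = 12 - (-3) + (-2)
= 13


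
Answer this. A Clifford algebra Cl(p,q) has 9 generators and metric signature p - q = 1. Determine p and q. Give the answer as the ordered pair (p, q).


We need p + q = 9 and p - q = 1.
Adding: 2p = 9 + 1 = 10, so p = 5.
Then q = 9 - 5 = 4.
(p, q) = (5, 4)


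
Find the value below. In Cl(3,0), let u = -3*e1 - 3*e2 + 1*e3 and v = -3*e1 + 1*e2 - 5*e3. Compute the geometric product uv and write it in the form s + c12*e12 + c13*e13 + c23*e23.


In Cl(3,0): e_i^2 = 1, e_ie_j = -e_je_i for i != j.
Scalar part = u . v = (-3)*(-3) + (-3)*1 + 1*(-5)
= 9 + (-3) + (-5) = 1
e12 coeff = (-3)*1 - (-3)*(-3) = -3 - 9 = -12
e13 coeff = (-3)*(-5) - 1*(-3) = 15 - (-3) = 18
e23 coeff = (-3)*(-5) - 1*1 = 15 - 1 = 14
uv = 1 - 12*e12 + 18*e13 + 14*e23


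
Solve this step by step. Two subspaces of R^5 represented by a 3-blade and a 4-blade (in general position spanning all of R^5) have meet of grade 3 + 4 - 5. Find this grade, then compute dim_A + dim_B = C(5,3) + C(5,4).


Meet grade = grade(A) + grade(B) - n
= 3 + 4 - 5 = 2
C(5,3) = 10
C(5,4) = 5
dim_A + dim_B = 10 + 5 = 15


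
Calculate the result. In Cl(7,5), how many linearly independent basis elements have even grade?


Even subalgebra dimension = 2^(n-1)
n = 7 + 5 = 12
2^(12 - 1) = 2^11 = 2048
Verification: sum of C(12,k) for even k = 1 + 66 + 495 + 924 + 495 + 66 + 1 = 2048
Result = 2048


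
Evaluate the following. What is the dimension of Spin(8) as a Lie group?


Spin(n) double-covers SO(n); both have Lie algebra so(n) of dimension n(n-1)/2.
n = 8
n(n-1) = 8 * 7 = 56
dim Spin(8) = 56/2 = 28


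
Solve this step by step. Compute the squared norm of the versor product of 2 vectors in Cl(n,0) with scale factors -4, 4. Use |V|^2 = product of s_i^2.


Each vector v_i has |v_i|^2 = s_i^2
Squared scales: (-4)^2 = 16, 4^2 = 16
|V|^2 = 16 * 16
= 256


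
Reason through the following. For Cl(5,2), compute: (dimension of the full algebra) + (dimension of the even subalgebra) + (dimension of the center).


n = 5 + 2 = 7
Total dim = 2^7 = 128
Even subalgebra dim = 2^6 = 64
n is odd, so center dim = 2
Sum = 128 + 64 + 2 = 194


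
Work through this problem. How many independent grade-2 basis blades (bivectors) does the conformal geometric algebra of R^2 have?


The conformal model of R^2 uses Cl(3,1) with m = 2 + 2 = 4 generators.
Number of grade-2 blades = C(m, 2) = C(4, 2)
= 4*3/2 = 6


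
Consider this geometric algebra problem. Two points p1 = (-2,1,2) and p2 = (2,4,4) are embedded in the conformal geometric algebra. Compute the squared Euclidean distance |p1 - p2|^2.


p1 - p2 = (-4, -3, -2)
|p1 - p2|^2 = (-4)^2 + (-3)^2 + (-2)^2
= 16 + 9 + 4
= 29


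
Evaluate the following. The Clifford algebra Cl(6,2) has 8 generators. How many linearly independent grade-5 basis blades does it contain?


Number of grade-k basis blades in Cl(p,q) with n = p + q is C(n, k).
n = 6 + 2 = 8
C(8, 5) = 8! / (5! * 3!)
= 40320 / (120 * 6)
= 56


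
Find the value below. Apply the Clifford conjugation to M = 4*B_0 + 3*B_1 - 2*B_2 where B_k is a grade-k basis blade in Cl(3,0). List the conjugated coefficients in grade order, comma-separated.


Clifford conjugate sign for grade k: (-1)^(k(k+1)/2)
Grade 0: (-1)^(0*1/2) = (-1)^0 = 1, coeff 4 -> 4
Grade 1: (-1)^(1*2/2) = (-1)^1 = -1, coeff 3 -> -3
Grade 2: (-1)^(2*3/2) = (-1)^3 = -1, coeff -2 -> 2
Conjugated coefficients: 4, -3, 2


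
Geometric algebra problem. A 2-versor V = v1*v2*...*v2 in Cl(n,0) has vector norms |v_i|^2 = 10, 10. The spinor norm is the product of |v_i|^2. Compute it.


Spinor norm N(V) = |v1|^2 * |v2|^2 * ... * |v2|^2
= 10 * 10
Running product: 10, 100
N(V) = 100


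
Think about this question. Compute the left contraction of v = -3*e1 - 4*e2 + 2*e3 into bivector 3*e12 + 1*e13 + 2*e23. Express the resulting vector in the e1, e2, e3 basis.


Left contraction v _| B = <vB>_1 (grade-1 part of the geometric product vB).
Using e1_|e12 = e2, e2_|e12 = -e1, e1_|e13 = e3, e3_|e13 = -e1, e2_|e23 = e3, e3_|e23 = -e2:
e1 coeff: -v2*b12 - v3*b13 = -(-4)*(3) - (2)*(1) = 10
e2 coeff: v1*b12 - v3*b23 = (-3)*(3) - (2)*(2) = -13
e3 coeff: v1*b13 + v2*b23 = (-3)*(1) + (-4)*(2) = -11
v _| B = 10*e1 - 13*e2 - 11*e3


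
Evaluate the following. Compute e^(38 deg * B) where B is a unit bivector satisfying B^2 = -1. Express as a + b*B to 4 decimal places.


For a unit bivector B with B^2 = -1, the exponential series gives
e^(theta*B) = cos(theta) + sin(theta)*B (the GA analogue of Euler's formula).
theta = 38 degrees = 0.663225 rad
cos(38 deg) = 0.7880
sin(38 deg) = 0.6157
exp(theta*B) = 0.7880 + 0.6157*B


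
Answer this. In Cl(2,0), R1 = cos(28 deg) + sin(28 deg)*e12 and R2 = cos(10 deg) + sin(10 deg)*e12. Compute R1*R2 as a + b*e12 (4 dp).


Same-plane rotors commute and their half-angles add:
R1*R2 = cos(a1 + a2) + sin(a1 + a2)*e12.
a1 + a2 = 28 + 10 = 38 deg
cos(38 deg) = 0.7880
sin(38 deg) = 0.6157
R1*R2 = 0.7880 + 0.6157*e12


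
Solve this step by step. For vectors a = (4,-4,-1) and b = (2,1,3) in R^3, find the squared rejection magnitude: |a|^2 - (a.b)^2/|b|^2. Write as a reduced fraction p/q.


|a|^2 = 4^2 + (-4)^2 + (-1)^2 = 33
|b|^2 = 2^2 + 1^2 + 3^2 = 14
a . b = 4*2 + (-4)*1 + (-1)*3 = 1
(a.b)^2 = 1^2 = 1
|rej|^2 = 33 - 1/14
= (462 - 1)/14
= 461/14
In lowest terms: 461/14


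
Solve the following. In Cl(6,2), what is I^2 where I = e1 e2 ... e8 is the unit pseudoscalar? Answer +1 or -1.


The pseudoscalar I = e1...e_n (product of all n generators) of Cl(p,q) satisfies I^2 = (-1)^(q + n(n-1)/2).
p = 6, q = 2, n = p + q = 8
n(n-1)/2 = 8 * 7 / 2 = 28
Exponent = q + n(n-1)/2 = 2 + 28 = 30
I^2 = (-1)^30 = +1


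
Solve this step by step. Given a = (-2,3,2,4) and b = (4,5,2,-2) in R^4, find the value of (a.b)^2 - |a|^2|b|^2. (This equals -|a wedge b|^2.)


a . b = (-2)*4 + 3*5 + 2*2 + 4*(-2)
= -8 + 15 + 4 + (-8) = 3
|a|^2 = (-2)^2 + 3^2 + 2^2 + 4^2 = 33
|b|^2 = 4^2 + 5^2 + 2^2 + (-2)^2 = 49
(a.b)^2 = 3^2 = 9
|a|^2 * |b|^2 = 33 * 49 = 1617
Result = 9 - 1617 = -1608


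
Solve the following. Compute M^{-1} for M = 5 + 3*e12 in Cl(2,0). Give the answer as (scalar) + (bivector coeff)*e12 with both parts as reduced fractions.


M = 5 + 3*e12, where e12^2 = -1.
Since M commutes with its reverse ~M = a - b*e12, M * ~M = a^2 - b^2*e12^2 = a^2 + b^2.
So M^{-1} = ~M / (a^2 + b^2) = (a - b*e12)/(a^2 + b^2).
a^2 + b^2 = 25 + 9 = 34
Scalar part = 5/34 = 5/34
Bivector coeff = -3/34 = -3/34
M^{-1} = 5/34 - 3/34*e12


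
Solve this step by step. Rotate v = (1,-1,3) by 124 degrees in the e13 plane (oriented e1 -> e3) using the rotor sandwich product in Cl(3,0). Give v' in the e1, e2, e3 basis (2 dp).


Rotor R = cos(62deg) - sin(62deg)*e13
Rotation angle theta = 2 * 62 = 124 degrees in the e13 plane (e1 -> e3).
The component perpendicular to the plane (e2) is invariant: v'_2 = v2 = -1.00
cos(124deg) = -0.5592, sin(124deg) = 0.8290
v'_1 = v1*cos(theta) - v3*sin(theta) = 1*(-0.5592) - 3*0.8290 = -3.05
v'_3 = v1*sin(theta) + v3*cos(theta) = 1*0.8290 + 3*(-0.5592) = -0.85
v' = -3.05*e1 - 1.00*e2 - 0.85*e3


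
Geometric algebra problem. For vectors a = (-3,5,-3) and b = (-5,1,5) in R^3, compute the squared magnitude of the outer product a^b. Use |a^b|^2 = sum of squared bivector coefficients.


a wedge b = (a1*b2 - a2*b1)*e12 + (a1*b3 - a3*b1)*e13 + (a2*b3 - a3*b2)*e23
e12 coeff: (-3)*1 - 5*(-5) = -3 - (-25) = 22
e13 coeff: (-3)*5 - (-3)*(-5) = -15 - 15 = -30
e23 coeff: 5*5 - (-3)*1 = 25 - (-3) = 28
|a wedge b|^2 = 22^2 + (-30)^2 + 28^2
= 484 + 900 + 784
= 2168


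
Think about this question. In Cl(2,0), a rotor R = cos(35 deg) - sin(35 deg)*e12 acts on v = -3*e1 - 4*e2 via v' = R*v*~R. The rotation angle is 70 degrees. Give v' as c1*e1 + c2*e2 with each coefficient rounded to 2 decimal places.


Rotor R = cos(35deg) - sin(35deg)*e12
Rotation angle theta = 2 * 35 = 70 degrees
v' = R*v*~R rotates v by theta.
cos(70deg) = 0.3420, sin(70deg) = 0.9397
v'_1 = -3*cos(70deg) - (-4)*sin(70deg)
= -3*0.3420 - (-4)*0.9397
= 2.73
v'_2 = -3*sin(70deg) + (-4)*cos(70deg)
= -3*0.9397 + (-4)*0.3420
= -4.19
v' = 2.73*e1 - 4.19*e2


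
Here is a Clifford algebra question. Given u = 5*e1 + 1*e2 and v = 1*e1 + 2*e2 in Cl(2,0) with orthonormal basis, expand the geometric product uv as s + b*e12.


Expand: (5*e1 + 1*e2)(1*e1 + 2*e2)
= 5*1*e1e1 + 5*2*e1e2 + 1*1*e2e1 + 1*2*e2e2
Using e1^2 = e2^2 = 1, e2e1 = -e1e2:
Scalar part s = 5*1 + 1*2 = 5 + 2 = 7
Bivector part b = 5*2 - 1*1 = 10 - 1 = 9
uv = 7 + 9*e12


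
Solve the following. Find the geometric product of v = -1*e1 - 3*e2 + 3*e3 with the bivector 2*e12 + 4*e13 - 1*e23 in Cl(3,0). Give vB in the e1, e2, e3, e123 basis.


vB has grade-1 (vector) and grade-3 (trivector) parts: vB = (v _| B) + (v ^ B).
Vector part <vB>_1:
  e1: -v2*b12 - v3*b13 = -(-3)*(2) - (3)*(4) = -6
  e2: v1*b12 - v3*b23 = (-1)*(2) - (3)*(-1) = 1
  e3: v1*b13 + v2*b23 = (-1)*(4) + (-3)*(-1) = -1
Trivector part <vB>_3:
  e123: v1*b23 - v2*b13 + v3*b12 = (-1)*(-1) - (-3)*(4) + (3)*(2) = 19
vB = -6*e1 + 1*e2 - 1*e3 + 19*e123


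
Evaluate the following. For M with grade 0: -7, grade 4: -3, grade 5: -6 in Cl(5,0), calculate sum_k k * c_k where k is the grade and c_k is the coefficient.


Grade-weighted sum = sum of grade_k * coefficient_k
0*(-7) = 0
4*(-3) = -12
5*(-6) = -30
Total = 0 + (-12) + (-30) = -42


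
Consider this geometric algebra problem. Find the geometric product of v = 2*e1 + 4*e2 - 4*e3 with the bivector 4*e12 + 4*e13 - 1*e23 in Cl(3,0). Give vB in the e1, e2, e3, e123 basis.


vB has grade-1 (vector) and grade-3 (trivector) parts: vB = (v _| B) + (v ^ B).
Vector part <vB>_1:
  e1: -v2*b12 - v3*b13 = -(4)*(4) - (-4)*(4) = 0
  e2: v1*b12 - v3*b23 = (2)*(4) - (-4)*(-1) = 4
  e3: v1*b13 + v2*b23 = (2)*(4) + (4)*(-1) = 4
Trivector part <vB>_3:
  e123: v1*b23 - v2*b13 + v3*b12 = (2)*(-1) - (4)*(4) + (-4)*(4) = -34
vB = 0*e1 + 4*e2 + 4*e3 - 34*e123


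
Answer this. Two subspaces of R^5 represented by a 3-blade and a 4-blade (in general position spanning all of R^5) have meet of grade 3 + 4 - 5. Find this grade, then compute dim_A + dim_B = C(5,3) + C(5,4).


Meet grade = grade(A) + grade(B) - n
= 3 + 4 - 5 = 2
C(5,3) = 10
C(5,4) = 5
dim_A + dim_B = 10 + 5 = 15


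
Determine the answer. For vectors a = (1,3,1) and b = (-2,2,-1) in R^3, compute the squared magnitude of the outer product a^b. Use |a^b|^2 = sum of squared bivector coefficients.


a wedge b = (a1*b2 - a2*b1)*e12 + (a1*b3 - a3*b1)*e13 + (a2*b3 - a3*b2)*e23
e12 coeff: 1*2 - 3*(-2) = 2 - (-6) = 8
e13 coeff: 1*(-1) - 1*(-2) = -1 - (-2) = 1
e23 coeff: 3*(-1) - 1*2 = -3 - 2 = -5
|a wedge b|^2 = 8^2 + 1^2 + (-5)^2
= 64 + 1 + 25
= 90


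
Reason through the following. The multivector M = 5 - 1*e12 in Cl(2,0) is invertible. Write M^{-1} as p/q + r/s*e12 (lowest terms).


M = 5 - 1*e12, where e12^2 = -1.
Since M commutes with its reverse ~M = a - b*e12, M * ~M = a^2 - b^2*e12^2 = a^2 + b^2.
So M^{-1} = ~M / (a^2 + b^2) = (a - b*e12)/(a^2 + b^2).
a^2 + b^2 = 25 + 1 = 26
Scalar part = 5/26 = 5/26
Bivector coeff = 1/26 = 1/26
M^{-1} = 5/26 + 1/26*e12


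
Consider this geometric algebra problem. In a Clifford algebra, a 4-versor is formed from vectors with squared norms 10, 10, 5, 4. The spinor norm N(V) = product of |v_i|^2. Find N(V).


Spinor norm N(V) = |v1|^2 * |v2|^2 * ... * |v4|^2
= 10 * 10 * 5 * 4
Running product: 10, 100, 500, 2000
N(V) = 2000


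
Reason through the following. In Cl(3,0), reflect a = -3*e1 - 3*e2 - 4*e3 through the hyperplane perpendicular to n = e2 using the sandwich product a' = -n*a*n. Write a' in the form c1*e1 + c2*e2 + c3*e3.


Reflection formula: a' = -n*a*n, with n = e2 (unit vector, n^2 = 1).
For reflection through hyperplane perp to e2:
The component along e2 flips sign, others stay.
a = (-3, -3, -4)
a' = (-3, 3, -4)
a' = -3*e1 + 3*e2 - 4*e3


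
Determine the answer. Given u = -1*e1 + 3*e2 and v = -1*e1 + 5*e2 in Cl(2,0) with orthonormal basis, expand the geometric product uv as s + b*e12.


Expand: (-1*e1 + 3*e2)(-1*e1 + 5*e2)
= (-1)*(-1)*e1e1 + (-1)*5*e1e2 + 3*(-1)*e2e1 + 3*5*e2e2
Using e1^2 = e2^2 = 1, e2e1 = -e1e2:
Scalar part s = (-1)*(-1) + 3*5 = 1 + 15 = 16
Bivector part b = (-1)*5 - 3*(-1) = -5 - (-3) = -2
uv = 16 - 2*e12


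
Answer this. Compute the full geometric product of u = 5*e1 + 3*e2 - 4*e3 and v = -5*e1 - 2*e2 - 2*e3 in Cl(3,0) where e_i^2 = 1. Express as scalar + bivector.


In Cl(3,0): e_i^2 = 1, e_ie_j = -e_je_i for i != j.
Scalar part = u . v = 5*(-5) + 3*(-2) + (-4)*(-2)
= -25 + (-6) + 8 = -23
e12 coeff = 5*(-2) - 3*(-5) = -10 - (-15) = 5
e13 coeff = 5*(-2) - (-4)*(-5) = -10 - 20 = -30
e23 coeff = 3*(-2) - (-4)*(-2) = -6 - 8 = -14
uv = -23 + 5*e12 - 30*e13 - 14*e23


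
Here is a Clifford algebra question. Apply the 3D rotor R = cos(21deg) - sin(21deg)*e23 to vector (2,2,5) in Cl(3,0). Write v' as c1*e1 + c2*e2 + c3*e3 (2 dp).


Rotor R = cos(21deg) - sin(21deg)*e23
Rotation angle theta = 2 * 21 = 42 degrees in the e23 plane (e2 -> e3).
The component perpendicular to the plane (e1) is invariant: v'_1 = v1 = 2.00
cos(42deg) = 0.7431, sin(42deg) = 0.6691
v'_2 = v2*cos(theta) - v3*sin(theta) = 2*0.7431 - 5*0.6691 = -1.86
v'_3 = v2*sin(theta) + v3*cos(theta) = 2*0.6691 + 5*0.7431 = 5.05
v' = 2.00*e1 - 1.86*e2 + 5.05*e3


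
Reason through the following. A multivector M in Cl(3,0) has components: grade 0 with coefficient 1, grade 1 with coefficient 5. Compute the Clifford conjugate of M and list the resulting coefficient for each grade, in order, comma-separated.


Clifford conjugate sign for grade k: (-1)^(k(k+1)/2)
Grade 0: (-1)^(0*1/2) = (-1)^0 = 1, coeff 1 -> 1
Grade 1: (-1)^(1*2/2) = (-1)^1 = -1, coeff 5 -> -5
Conjugated coefficients: 1, -5


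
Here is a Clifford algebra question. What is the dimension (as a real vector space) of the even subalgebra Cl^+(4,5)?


Even subalgebra dimension = 2^(n-1)
n = 4 + 5 = 9
2^(9 - 1) = 2^8 = 256
Verification: sum of C(9,k) for even k = 1 + 36 + 126 + 84 + 9 = 256
Result = 256


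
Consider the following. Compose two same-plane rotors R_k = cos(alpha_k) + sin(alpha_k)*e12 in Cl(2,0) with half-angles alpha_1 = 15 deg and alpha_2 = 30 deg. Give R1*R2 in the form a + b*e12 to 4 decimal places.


Same-plane rotors commute and their half-angles add:
R1*R2 = cos(a1 + a2) + sin(a1 + a2)*e12.
a1 + a2 = 15 + 30 = 45 deg
cos(45 deg) = 0.7071
sin(45 deg) = 0.7071
R1*R2 = 0.7071 + 0.7071*e12
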